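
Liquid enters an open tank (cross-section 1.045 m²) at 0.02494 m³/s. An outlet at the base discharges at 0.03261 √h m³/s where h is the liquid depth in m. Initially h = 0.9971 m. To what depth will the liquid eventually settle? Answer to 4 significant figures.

Accumulation of liquid (constant cross-section A): A dh/dt = Q_in − 0.03261 √h. At steady state dh/dt = 0:
Q_in = 0.03261 √h_ss ⇒ √h_ss = 0.02494/0.03261 = 0.764796.
h_ss = 0.764796² = 0.584913 m. (Since h₀ = 0.9971 m > h_ss, the level will fall toward this value.)

0.5849 m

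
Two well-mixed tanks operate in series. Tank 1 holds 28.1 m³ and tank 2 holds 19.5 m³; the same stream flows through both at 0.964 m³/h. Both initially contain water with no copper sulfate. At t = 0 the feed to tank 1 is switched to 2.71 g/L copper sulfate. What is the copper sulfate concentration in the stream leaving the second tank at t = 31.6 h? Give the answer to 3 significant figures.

1.00 g/L

Species balance on tank i: dCᵢ/dt = (Cᵢ₋₁ − Cᵢ)/τᵢ with τᵢ = Vᵢ/Q.
τ₁ = 28.1/0.964 = 29.149 h; τ₂ = 19.5/0.964 = 20.228 h.
Tank 1: C₁ = C_in(1 − e^(−t/τ₁)). Tank 2 (τ₁ ≠ τ₂): C₂ = C_in[1 − (τ₁ e^(−t/τ₁) − τ₂ e^(−t/τ₂))/(τ₁ − τ₂)].
At t = 31.6: e^(−t/τ₁) = 0.33822, e^(−t/τ₂) = 0.20968.
C₂ = 2.71·[1 − (29.149·0.33822 − 20.228·0.20968)/(8.9212)] = 2.71·0.37034 = 1.0036 g/L.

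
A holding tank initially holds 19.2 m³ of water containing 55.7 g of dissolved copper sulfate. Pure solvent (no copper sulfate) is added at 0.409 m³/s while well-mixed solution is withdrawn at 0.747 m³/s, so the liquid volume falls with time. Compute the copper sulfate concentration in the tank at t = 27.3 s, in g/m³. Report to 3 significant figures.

Let m(t) be the amount of copper sulfate. Volume: V(t) = V₀ + (Q_in − Q_out) t = 19.2 − 0.33800 t; V(27.3) = 9.9726 m³.
No copper sulfate enters, so dm/dt = −Q_out · (m/V).
dm/m = −Q_out dt/(V₀ − 0.33800 t); integrating gives ln(m/m₀) = −(Q_out/(Q_in−Q_out)) ln(V/V₀).
m = m₀ (V₀/V)^(Q_out/(Q_in−Q_out)) = 55.7 × (19.2/9.9726)^(-2.2101) = 13.095 g.
C = m/V = 13.095/9.9726 = 1.3131 g/m³.

1.31 g/m³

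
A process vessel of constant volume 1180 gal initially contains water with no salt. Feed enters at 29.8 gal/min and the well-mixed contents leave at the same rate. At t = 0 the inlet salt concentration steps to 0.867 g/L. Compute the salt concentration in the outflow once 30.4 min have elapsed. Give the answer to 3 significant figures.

0.465 g/L

Species balance on the tank: V dC/dt = Q(C_in − C).
Time constant τ = V/Q = 1180/29.8 = 39.597 min.
This is linear first-order; C(t) = C_in + (C₀ − C_in) e^(−t/τ).
C(30.4) = 0.867 + (0 − 0.867)·e^(−30.4/39.597) = 0.867 + (-0.86700)·0.46407 = 0.46465 g/L.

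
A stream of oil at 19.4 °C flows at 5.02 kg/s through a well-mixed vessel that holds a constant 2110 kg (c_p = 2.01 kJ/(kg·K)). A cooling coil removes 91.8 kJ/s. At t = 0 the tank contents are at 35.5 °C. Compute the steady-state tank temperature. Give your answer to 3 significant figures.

10.3 °C

Energy balance: M c_p dT/dt = ṁ c_p (T_in − T) − 91.8.
At steady state dT/dt = 0 ⇒ T_ss = T_in − Q̇/(ṁ c_p) = 19.4 − 91.8/(5.02·2.01) = 10.302 °C.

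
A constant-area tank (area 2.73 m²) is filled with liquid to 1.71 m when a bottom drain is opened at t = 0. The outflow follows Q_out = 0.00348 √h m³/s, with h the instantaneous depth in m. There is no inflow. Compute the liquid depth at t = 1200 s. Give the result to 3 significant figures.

A dh/dt = −Q_out = −0.00348 √h.
∫ h^(−1/2) dh = −(0.00348/A) ∫ dt, giving 2√h = 2√h₀ − (0.00348/A) t.
√h = √1.71 − 0.00348·1200/(2·2.73) = 1.3077 − 0.76484 = 0.54283.
h = 0.54283² = 0.29467 m.

0.295 m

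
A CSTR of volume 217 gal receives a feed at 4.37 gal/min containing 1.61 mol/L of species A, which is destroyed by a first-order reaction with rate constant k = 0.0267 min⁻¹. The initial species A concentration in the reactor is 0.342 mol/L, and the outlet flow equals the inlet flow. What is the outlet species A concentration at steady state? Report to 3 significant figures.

V dC/dt = Q(C_in − C) − k V C.
At steady state: 0 = Q C_in − (Q + kV) C_ss, so C_ss = Q C_in/(Q + kV).
C_ss = 4.37·1.61/(4.37 + 0.0267·217) = 7.0357/10.164 = 0.69222 mol/L.

0.692 mol/L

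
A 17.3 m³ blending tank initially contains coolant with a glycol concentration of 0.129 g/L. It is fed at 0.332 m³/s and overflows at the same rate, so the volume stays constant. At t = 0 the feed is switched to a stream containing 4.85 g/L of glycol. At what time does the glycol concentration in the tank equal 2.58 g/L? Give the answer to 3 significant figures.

38.2 s

Accumulation = in − out for the solute gives V dC/dt = Q(C_in − C), so τ = V/Q = 52.108 s.
C(t) = C_in + (C₀ − C_in) e^(−t/τ). Set C = 2.58 and solve for t:
e^(−t/τ) = (C − C_in)/(C₀ − C_in) = (2.58 − 4.85)/(0.129 − 4.85) = 0.48083
t = −τ ln(…) = 52.108 × 0.73224 = 38.156 s.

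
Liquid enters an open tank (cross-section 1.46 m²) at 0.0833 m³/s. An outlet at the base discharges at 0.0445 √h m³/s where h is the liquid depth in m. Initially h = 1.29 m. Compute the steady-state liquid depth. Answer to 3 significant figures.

Level balance: A dh/dt = 0.0833 − 0.0445 √h. Setting dh/dt = 0:
Q_in = 0.0445 √h_ss ⇒ √h_ss = 0.0833/0.0445 = 1.8719.
h_ss = 1.8719² = 3.5040 m. (Since h₀ = 1.29 m < h_ss, the level will rise toward this value.)

3.50 m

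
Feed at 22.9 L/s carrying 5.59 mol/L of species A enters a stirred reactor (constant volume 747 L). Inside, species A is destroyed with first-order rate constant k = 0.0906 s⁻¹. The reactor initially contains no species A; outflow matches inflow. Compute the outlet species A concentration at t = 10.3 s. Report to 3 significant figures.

Accumulation = in − out − consumed: V dC/dt = Q C_in − Q C − k V C.
This is linear with rate a = Q/V + k = 0.12126 s⁻¹.
C_ss = Q C_in/(Q + kV) = 1.4133 mol/L; C(t) = C_ss + (C₀ − C_ss) e^(−a t).
C(10.3) = 1.4133 + (-1.4133)·e^(−0.12126·10.3) = 1.4133 + (-1.4133)·0.28681 = 1.0079 mol/L.

1.01 mol/L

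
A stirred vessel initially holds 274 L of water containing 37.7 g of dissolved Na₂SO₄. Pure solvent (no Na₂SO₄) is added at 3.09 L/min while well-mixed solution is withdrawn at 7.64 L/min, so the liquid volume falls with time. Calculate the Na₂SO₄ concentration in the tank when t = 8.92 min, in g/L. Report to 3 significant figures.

Let m(t) be the amount of Na₂SO₄. Volume: V(t) = V₀ + (Q_in − Q_out) t = 274 − 4.5500 t; V(8.92) = 233.41 L.
Species balance (pure solvent in): dm/dt = −Q_out · m/V(t).
Separate: dm/m = −Q_out dt/V(t) ⇒ ln(m/m₀) = −(Q_out/(Q_in−Q_out)) ln(V/V₀).
m = m₀ (V₀/V)^(Q_out/(Q_in−Q_out)) = 37.7 × (274/233.41)^(-1.6791) = 28.803 g.
C = m/V = 28.803/233.41 = 0.12340 g/L.

0.123 g/L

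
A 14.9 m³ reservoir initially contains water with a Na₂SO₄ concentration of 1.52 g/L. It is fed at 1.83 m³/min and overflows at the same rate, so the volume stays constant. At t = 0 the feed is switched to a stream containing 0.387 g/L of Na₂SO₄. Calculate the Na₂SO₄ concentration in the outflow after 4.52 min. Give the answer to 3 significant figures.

1.04 g/L

Mass balance on the solute (V constant): V dC/dt = Q(C_in − C).
Rewrite as dC/dt + C/τ = C_in/τ, τ = V/Q = 8.1421 min.
This is linear first-order; C(t) = C_in + (C₀ − C_in) e^(−t/τ).
C(4.52) = 0.387 + (1.52 − 0.387)·e^(−4.52/8.1421) = 0.387 + (1.1330)·0.57399 = 1.0373 g/L.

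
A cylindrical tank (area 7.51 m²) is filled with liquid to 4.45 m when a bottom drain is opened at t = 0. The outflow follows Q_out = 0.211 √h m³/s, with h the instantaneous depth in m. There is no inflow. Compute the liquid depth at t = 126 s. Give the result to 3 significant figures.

A dh/dt = −Q_out = −0.211 √h.
∫ h^(−1/2) dh = −(0.211/A) ∫ dt, giving 2√h = 2√h₀ − (0.211/A) t.
√h = √4.45 − 0.211·126/(2·7.51) = 2.1095 − 1.7700 = 0.33946.
h = 0.33946² = 0.11523 m.

0.115 m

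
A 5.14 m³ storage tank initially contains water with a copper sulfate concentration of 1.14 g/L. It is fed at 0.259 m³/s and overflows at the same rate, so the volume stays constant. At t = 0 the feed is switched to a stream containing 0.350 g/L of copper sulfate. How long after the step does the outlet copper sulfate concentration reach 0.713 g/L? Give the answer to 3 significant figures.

Species balance on the tank: V dC/dt = Q(C_in − C), so τ = V/Q = 19.846 s.
C(t) = C_in + (C₀ − C_in) e^(−t/τ). Set C = 0.713 and solve for t:
e^(−t/τ) = (C − C_in)/(C₀ − C_in) = (0.713 − 0.350)/(1.14 − 0.350) = 0.45949
t = −τ ln(…) = 19.846 × 0.77763 = 15.433 s.

15.4 s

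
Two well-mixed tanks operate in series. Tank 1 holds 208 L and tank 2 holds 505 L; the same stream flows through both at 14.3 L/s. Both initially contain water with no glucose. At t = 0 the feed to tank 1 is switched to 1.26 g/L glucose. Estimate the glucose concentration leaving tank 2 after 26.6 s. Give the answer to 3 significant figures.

Species balance on tank i: dCᵢ/dt = (Cᵢ₋₁ − Cᵢ)/τᵢ with τᵢ = Vᵢ/Q.
τ₁ = 208/14.3 = 14.545 s; τ₂ = 505/14.3 = 35.315 s.
Solving the cascade with C₁(0)=C₂(0)=0 gives C₂(t) = C_in[1 − (τ₁ e^(−t/τ₁) − τ₂ e^(−t/τ₂))/(τ₁ − τ₂)].
At t = 26.6: e^(−t/τ₁) = 0.16061, e^(−t/τ₂) = 0.47084.
C₂ = 1.26·[1 − (14.545·0.16061 − 35.315·0.47084)/(-20.769)] = 1.26·0.31189 = 0.39298 g/L.

0.393 g/L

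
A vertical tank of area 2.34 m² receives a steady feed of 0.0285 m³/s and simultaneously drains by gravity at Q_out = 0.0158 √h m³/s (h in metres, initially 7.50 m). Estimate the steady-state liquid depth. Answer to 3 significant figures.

3.25 m

A dh/dt = Q_in − 0.0158 √h. Steady state requires inflow = outflow:
Q_in = 0.0158 √h_ss ⇒ √h_ss = 0.0285/0.0158 = 1.8038.
h_ss = 1.8038² = 3.2537 m. (Since h₀ = 7.50 m > h_ss, the level will fall toward this value.)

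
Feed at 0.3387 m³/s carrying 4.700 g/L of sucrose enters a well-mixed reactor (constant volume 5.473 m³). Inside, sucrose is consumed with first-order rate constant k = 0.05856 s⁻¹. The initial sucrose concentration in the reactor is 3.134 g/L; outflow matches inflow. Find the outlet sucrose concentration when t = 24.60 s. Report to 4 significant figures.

2.452 g/L

Accumulation = in − out − consumed: V dC/dt = Q C_in − Q C − k V C.
This is linear with rate a = Q/V + k = 0.120446 s⁻¹.
C_ss = Q C_in/(Q + kV) = 2.41489 g/L; C(t) = C_ss + (C₀ − C_ss) e^(−a t).
C(24.60) = 2.41489 + (0.719114)·e^(−0.120446·24.60) = 2.41489 + (0.719114)·0.0516656 = 2.45204 g/L.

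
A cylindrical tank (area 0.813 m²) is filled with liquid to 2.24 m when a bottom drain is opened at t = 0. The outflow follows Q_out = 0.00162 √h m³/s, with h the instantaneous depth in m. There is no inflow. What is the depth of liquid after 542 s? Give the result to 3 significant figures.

0.915 m

With no inflow, A dh/dt = −0.00162 √h.
∫ h^(−1/2) dh = −(0.00162/A) ∫ dt, giving 2√h = 2√h₀ − (0.00162/A) t.
√h = √2.24 − 0.00162·542/(2·0.813) = 1.4967 − 0.54000 = 0.95666.
h = 0.95666² = 0.91520 m.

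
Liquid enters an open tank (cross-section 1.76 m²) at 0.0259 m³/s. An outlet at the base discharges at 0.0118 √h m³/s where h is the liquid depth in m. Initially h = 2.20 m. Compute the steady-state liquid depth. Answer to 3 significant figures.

A dh/dt = Q_in − 0.0118 √h. Steady state requires inflow = outflow:
Q_in = 0.0118 √h_ss ⇒ √h_ss = 0.0259/0.0118 = 2.1949.
h_ss = 2.1949² = 4.8177 m. (Since h₀ = 2.20 m < h_ss, the level will rise toward this value.)

4.82 m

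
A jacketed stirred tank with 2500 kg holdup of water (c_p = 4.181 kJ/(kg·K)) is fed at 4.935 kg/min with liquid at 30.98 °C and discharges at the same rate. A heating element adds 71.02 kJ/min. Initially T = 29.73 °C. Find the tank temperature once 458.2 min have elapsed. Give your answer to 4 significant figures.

M c_p dT/dt = ṁ c_p (T_in − T) + Q̇.
τ = M/ṁ = 506.586 min; T_ss = T_in + Q̇/(ṁ c_p) = 30.98 + 71.02/(4.935·4.181) = 34.4220 °C.
T approaches T_ss exponentially: T(t) = T_ss + (T₀ − T_ss) e^(−t/τ).
T(458.2) = 34.4220 + (-4.69202)·e^(−458.2/506.586) = 34.4220 + (-4.69202)·0.404750 = 32.5229 °C.

32.52 °C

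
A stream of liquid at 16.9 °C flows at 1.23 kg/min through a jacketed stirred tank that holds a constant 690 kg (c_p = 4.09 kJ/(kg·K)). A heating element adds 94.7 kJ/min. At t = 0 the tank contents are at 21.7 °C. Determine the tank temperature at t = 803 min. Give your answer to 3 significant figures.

Energy balance: M c_p dT/dt = ṁ c_p (T_in − T) + 94.7.
τ = M/ṁ = 560.98 min; T_ss = T_in + Q̇/(ṁ c_p) = 16.9 + 94.7/(1.23·4.09) = 35.724 °C.
Integrating: T(t) = T_ss + (T₀ − T_ss) e^(−t/τ).
T(803) = 35.724 + (-14.024)·e^(−803/560.98) = 35.724 + (-14.024)·0.23897 = 32.373 °C.

32.4 °C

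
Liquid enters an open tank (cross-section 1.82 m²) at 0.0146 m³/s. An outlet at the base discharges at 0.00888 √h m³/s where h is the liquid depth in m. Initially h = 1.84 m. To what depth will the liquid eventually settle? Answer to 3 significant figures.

Accumulation of liquid (constant cross-section A): A dh/dt = Q_in − 0.00888 √h. At steady state dh/dt = 0:
Q_in = 0.00888 √h_ss ⇒ √h_ss = 0.0146/0.00888 = 1.6441.
h_ss = 1.6441² = 2.7032 m. (Since h₀ = 1.84 m < h_ss, the level will rise toward this value.)

2.70 m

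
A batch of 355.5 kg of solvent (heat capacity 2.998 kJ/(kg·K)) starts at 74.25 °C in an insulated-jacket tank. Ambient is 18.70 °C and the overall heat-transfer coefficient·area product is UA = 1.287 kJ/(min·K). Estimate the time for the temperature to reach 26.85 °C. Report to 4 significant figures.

Heat balance on the well-mixed liquid: M c_p dT/dt = −UA(T − T_amb).
τ = M c_p/UA = 828.119 min; T_ss = T_amb = 18.7000 °C.
T(t) = T_ss + (T₀ − T_ss)e^(−t/τ); set T = 26.85:
t = −τ ln[(T − T_ss)/(T₀ − T_ss)] = −828.119 · ln(0.146715) = 1589.38 min.

1589 min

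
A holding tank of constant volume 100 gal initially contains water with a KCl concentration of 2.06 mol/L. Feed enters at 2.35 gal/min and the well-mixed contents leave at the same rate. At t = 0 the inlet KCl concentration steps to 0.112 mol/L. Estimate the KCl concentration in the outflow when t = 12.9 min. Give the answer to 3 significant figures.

1.55 mol/L

Transient balance on the dissolved component: V dC/dt = Q(C_in − C).
So dC/dt = (C_in − C)/τ with τ = V/Q = 100/2.35 = 42.553 min.
C approaches C_in exponentially: C(t) = C_in + (C₀ − C_in) e^(−t/τ).
C(12.9) = 0.112 + (2.06 − 0.112)·e^(−12.9/42.553) = 0.112 + (1.9480)·0.73849 = 1.5506 mol/L.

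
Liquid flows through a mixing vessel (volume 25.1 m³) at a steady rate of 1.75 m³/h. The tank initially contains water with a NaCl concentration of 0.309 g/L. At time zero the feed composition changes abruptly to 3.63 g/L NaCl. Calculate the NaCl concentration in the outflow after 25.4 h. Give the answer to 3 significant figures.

3.06 g/L

Species balance on the tank: V dC/dt = Q(C_in − C).
So dC/dt = (C_in − C)/τ with τ = V/Q = 25.1/1.75 = 14.343 h.
This is linear first-order; C(t) = C_in + (C₀ − C_in) e^(−t/τ).
C(25.4) = 3.63 + (0.309 − 3.63)·e^(−25.4/14.343) = 3.63 + (-3.3210)·0.17018 = 3.0648 g/L.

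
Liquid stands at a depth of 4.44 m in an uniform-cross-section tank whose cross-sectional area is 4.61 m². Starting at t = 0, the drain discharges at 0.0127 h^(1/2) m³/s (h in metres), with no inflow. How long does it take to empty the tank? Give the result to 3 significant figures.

With no inflow, A dh/dt = −0.0127 √h.
Separate and integrate: 2(√h − √h₀) = −(0.0127/A) t.
Set h = 0: 2√h₀ = (0.0127/A) t_empty ⇒ t_empty = 2A√h₀/0.0127.
t_empty = 2·4.61·√4.44/0.0127 = 9.2200·2.1071/0.0127 = 1529.7 s.

1530 s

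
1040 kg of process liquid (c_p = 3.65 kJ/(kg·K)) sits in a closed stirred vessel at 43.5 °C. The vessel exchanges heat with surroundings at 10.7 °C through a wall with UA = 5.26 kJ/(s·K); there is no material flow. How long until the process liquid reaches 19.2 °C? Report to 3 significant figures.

Heat balance on the well-mixed liquid: M c_p dT/dt = −UA(T − T_amb).
τ = M c_p/UA = 721.67 s; T_ss = T_amb = 10.700 °C.
T(t) = T_ss + (T₀ − T_ss)e^(−t/τ); set T = 19.2:
t = −τ ln[(T − T_ss)/(T₀ − T_ss)] = −721.67 · ln(0.25915) = 974.52 s.

975 s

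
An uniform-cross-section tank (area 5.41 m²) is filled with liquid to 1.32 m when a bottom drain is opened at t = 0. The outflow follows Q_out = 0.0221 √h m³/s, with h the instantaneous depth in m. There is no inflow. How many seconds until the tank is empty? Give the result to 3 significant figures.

562 s

A dh/dt = −Q_out = −0.0221 √h.
∫ h^(−1/2) dh = −(0.0221/A) ∫ dt, giving 2√h = 2√h₀ − (0.0221/A) t.
Set h = 0: 2√h₀ = (0.0221/A) t_empty ⇒ t_empty = 2A√h₀/0.0221.
t_empty = 2·5.41·√1.32/0.0221 = 10.820·1.1489/0.0221 = 562.50 s.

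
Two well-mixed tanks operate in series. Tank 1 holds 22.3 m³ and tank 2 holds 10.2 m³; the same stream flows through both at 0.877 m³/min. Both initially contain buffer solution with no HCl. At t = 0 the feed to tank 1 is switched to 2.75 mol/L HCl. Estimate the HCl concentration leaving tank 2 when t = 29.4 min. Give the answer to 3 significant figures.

Each tank obeys Vᵢ dCᵢ/dt = Q(Cᵢ₋₁ − Cᵢ), so τᵢ = Vᵢ/Q.
τ₁ = 22.3/0.877 = 25.428 min; τ₂ = 10.2/0.877 = 11.631 min.
Tank 1: C₁ = C_in(1 − e^(−t/τ₁)). Tank 2 (τ₁ ≠ τ₂): C₂ = C_in[1 − (τ₁ e^(−t/τ₁) − τ₂ e^(−t/τ₂))/(τ₁ − τ₂)].
At t = 29.4: e^(−t/τ₁) = 0.31467, e^(−t/τ₂) = 0.079833.
C₂ = 2.75·[1 − (25.428·0.31467 − 11.631·0.079833)/(13.797)] = 2.75·0.48736 = 1.3403 mol/L.

1.34 mol/L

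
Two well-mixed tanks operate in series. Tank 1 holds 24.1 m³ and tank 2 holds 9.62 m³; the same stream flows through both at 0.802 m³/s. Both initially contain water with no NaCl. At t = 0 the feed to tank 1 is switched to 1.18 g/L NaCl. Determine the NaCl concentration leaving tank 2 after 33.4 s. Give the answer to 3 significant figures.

0.582 g/L

Time constants: τᵢ = Vᵢ/Q for each well-mixed tank.
τ₁ = 24.1/0.802 = 30.050 s; τ₂ = 9.62/0.802 = 11.995 s.
Tank 1: C₁ = C_in(1 − e^(−t/τ₁)). Tank 2 (τ₁ ≠ τ₂): C₂ = C_in[1 − (τ₁ e^(−t/τ₁) − τ₂ e^(−t/τ₂))/(τ₁ − τ₂)].
At t = 33.4: e^(−t/τ₁) = 0.32907, e^(−t/τ₂) = 0.061761.
C₂ = 1.18·[1 − (30.050·0.32907 − 11.995·0.061761)/(18.055)] = 1.18·0.49334 = 0.58214 g/L.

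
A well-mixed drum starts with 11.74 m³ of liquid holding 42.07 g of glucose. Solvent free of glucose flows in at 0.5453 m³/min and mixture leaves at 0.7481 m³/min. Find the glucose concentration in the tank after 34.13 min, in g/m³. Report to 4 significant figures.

Total volume: dV/dt = Q_in − Q_out = -0.202800 m³/min, so V(t) = 11.74 − 0.202800 t and V(34.13) = 4.81844 m³.
Species balance (pure solvent in): dm/dt = −Q_out · m/V(t).
dm/m = −Q_out dt/(V₀ − 0.202800 t); integrating gives ln(m/m₀) = −(Q_out/(Q_in−Q_out)) ln(V/V₀).
m = m₀ (V₀/V)^(Q_out/(Q_in−Q_out)) = 42.07 × (11.74/4.81844)^(-3.68886) = 1.57494 g.
C = m/V = 1.57494/4.81844 = 0.326856 g/m³.

0.3269 g/m³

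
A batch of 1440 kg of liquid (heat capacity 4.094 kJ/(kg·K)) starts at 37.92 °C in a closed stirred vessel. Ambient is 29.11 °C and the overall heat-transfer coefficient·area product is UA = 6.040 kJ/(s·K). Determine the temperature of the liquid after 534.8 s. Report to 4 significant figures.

M c_p dT/dt = −UA(T − T_amb).
dT/dt = (T_ss − T)/τ with T_ss = T_amb = 29.1100 °C, τ = M c_p/UA = 1440·4.094/6.040 = 976.053 s.
Integrating: T(t) = T_ss + (T₀ − T_ss) e^(−t/τ).
T(534.8) = 29.1100 + (8.81000)·0.578150 = 34.2035 °C.

34.20 °C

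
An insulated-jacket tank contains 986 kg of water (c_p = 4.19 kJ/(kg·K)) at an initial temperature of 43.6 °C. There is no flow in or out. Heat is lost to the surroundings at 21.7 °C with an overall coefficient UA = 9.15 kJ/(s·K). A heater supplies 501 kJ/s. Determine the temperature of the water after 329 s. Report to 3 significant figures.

60.6 °C

Lumped-capacitance energy balance: M c_p dT/dt = UA(T_amb − T) + Q̇.
dT/dt = (T_ss − T)/τ with T_ss = T_amb + Q̇/UA = 21.7 + 501/9.15 = 76.454 °C, τ = M c_p/UA = 986·4.19/9.15 = 451.51 s.
Integrating: T(t) = T_ss + (T₀ − T_ss) e^(−t/τ).
T(329) = 76.454 + (-32.854)·0.48255 = 60.600 °C.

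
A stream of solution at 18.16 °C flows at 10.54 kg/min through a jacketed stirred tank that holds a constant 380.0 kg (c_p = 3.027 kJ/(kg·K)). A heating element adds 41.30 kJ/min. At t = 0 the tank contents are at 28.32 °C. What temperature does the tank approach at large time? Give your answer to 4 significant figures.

M c_p dT/dt = ṁ c_p (T_in − T) + Q̇.
At steady state dT/dt = 0 ⇒ T_ss = T_in + Q̇/(ṁ c_p) = 18.16 + 41.30/(10.54·3.027) = 19.4545 °C.

19.45 °C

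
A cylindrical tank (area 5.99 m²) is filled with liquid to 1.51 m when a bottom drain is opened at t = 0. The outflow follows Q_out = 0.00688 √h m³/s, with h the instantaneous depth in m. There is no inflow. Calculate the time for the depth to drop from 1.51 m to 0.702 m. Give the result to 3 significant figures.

A dh/dt = −Q_out = −0.00688 √h.
Separate and integrate: 2(√h − √h₀) = −(0.00688/A) t.
t = 2A(√h₀ − √h)/0.00688 = 2·5.99·(√1.51 − √0.702)/0.00688
  = 11.980 × (1.2288 − 0.83785) / 0.00688 = 680.78 s.

681 s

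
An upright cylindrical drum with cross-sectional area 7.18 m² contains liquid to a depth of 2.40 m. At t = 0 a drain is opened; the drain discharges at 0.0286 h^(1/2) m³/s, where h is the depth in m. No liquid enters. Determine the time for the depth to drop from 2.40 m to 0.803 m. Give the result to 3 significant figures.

328 s

With no inflow, A dh/dt = −0.0286 √h.
Separate and integrate: 2(√h − √h₀) = −(0.0286/A) t.
t = 2A(√h₀ − √h)/0.0286 = 2·7.18·(√2.40 − √0.803)/0.0286
  = 14.360 × (1.5492 − 0.89610) / 0.0286 = 327.92 s.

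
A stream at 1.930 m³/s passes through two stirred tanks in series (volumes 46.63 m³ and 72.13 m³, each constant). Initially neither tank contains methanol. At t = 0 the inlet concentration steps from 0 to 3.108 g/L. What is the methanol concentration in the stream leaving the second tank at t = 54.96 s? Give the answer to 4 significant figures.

Time constants: τᵢ = Vᵢ/Q for each well-mixed tank.
τ₁ = 46.63/1.930 = 24.1606 s; τ₂ = 72.13/1.930 = 37.3731 s.
Solving the cascade with C₁(0)=C₂(0)=0 gives C₂(t) = C_in[1 − (τ₁ e^(−t/τ₁) − τ₂ e^(−t/τ₂))/(τ₁ − τ₂)].
At t = 54.96: e^(−t/τ₁) = 0.102820, e^(−t/τ₂) = 0.229793.
C₂ = 3.108·[1 − (24.1606·0.102820 − 37.3731·0.229793)/(-13.2124)] = 3.108·0.538022 = 1.67217 g/L.

1.672 g/L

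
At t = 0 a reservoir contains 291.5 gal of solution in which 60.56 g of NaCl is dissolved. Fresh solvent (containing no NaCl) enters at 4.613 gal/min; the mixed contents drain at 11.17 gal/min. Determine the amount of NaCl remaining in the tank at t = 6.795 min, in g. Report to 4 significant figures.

Total volume: dV/dt = Q_in − Q_out = -6.55700 gal/min, so V(t) = 291.5 − 6.55700 t and V(6.795) = 246.945 gal.
Solute balance: dm/dt = 0 − Q_out C = −Q_out m/V(t).
Separate: dm/m = −Q_out dt/V(t) ⇒ ln(m/m₀) = −(Q_out/(Q_in−Q_out)) ln(V/V₀).
m = m₀ (V₀/V)^(Q_out/(Q_in−Q_out)) = 60.56 × (291.5/246.945)^(-1.70352) = 45.6528 g.

45.65 g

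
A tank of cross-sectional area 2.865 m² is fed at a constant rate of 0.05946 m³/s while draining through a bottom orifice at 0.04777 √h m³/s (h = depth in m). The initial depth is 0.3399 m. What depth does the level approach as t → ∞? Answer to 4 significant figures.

1.549 m

Accumulation of liquid (constant cross-section A): A dh/dt = Q_in − 0.04777 √h. At steady state dh/dt = 0:
Q_in = 0.04777 √h_ss ⇒ √h_ss = 0.05946/0.04777 = 1.24471.
h_ss = 1.24471² = 1.54931 m. (Since h₀ = 0.3399 m < h_ss, the level will rise toward this value.)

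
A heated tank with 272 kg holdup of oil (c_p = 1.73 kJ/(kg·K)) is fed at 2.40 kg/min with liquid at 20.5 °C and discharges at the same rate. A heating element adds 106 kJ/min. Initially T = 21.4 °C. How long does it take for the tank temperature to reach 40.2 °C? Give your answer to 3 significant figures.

163 min

Unsteady energy balance on the tank contents: M c_p dT/dt = ṁ c_p (T_in − T) + 106.
τ = M/ṁ = 113.33 min; T_ss = T_in + Q̇/(ṁ c_p) = 46.030 °C.
T(t) = T_ss + (T₀ − T_ss) e^(−t/τ). Set T = 40.2:
e^(−t/τ) = (40.2 − 46.030)/(21.4 − 46.030) = 0.23670
t = −113.33 · ln(0.23670) = 163.31 min.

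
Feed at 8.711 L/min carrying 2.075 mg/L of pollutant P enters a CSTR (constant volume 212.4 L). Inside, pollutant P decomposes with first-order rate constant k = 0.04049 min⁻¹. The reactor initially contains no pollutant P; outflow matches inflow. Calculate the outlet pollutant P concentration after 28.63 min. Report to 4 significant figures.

V dC/dt = Q(C_in − C) − k V C.
This is linear with rate a = Q/V + k = 0.0815022 min⁻¹.
C_ss = Q C_in/(Q + kV) = 1.04415 mg/L; C(t) = C_ss + (C₀ − C_ss) e^(−a t).
C(28.63) = 1.04415 + (-1.04415)·e^(−0.0815022·28.63) = 1.04415 + (-1.04415)·0.0969646 = 0.942903 mg/L.

0.9429 mg/L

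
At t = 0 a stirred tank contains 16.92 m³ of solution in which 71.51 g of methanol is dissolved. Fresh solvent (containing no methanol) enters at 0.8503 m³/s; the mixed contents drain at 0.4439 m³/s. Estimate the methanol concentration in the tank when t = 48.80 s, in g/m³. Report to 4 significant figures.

Let m(t) be the amount of methanol. Volume: V(t) = V₀ + (Q_in − Q_out) t = 16.92 + 0.406400 t; V(48.80) = 36.7523 m³.
Species balance (pure solvent in): dm/dt = −Q_out · m/V(t).
Separate: dm/m = −Q_out dt/V(t) ⇒ ln(m/m₀) = −(Q_out/(Q_in−Q_out)) ln(V/V₀).
m = m₀ (V₀/V)^(Q_out/(Q_in−Q_out)) = 71.51 × (16.92/36.7523)^(1.09227) = 30.6476 g.
C = m/V = 30.6476/36.7523 = 0.833896 g/m³.

0.8339 g/m³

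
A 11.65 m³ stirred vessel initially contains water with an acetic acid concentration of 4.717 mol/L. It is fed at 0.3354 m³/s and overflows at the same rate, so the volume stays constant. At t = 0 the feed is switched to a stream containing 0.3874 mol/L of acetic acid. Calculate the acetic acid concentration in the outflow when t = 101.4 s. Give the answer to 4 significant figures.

Transient balance on the dissolved component: V dC/dt = Q(C_in − C).
So dC/dt = (C_in − C)/τ with τ = V/Q = 11.65/0.3354 = 34.7346 s.
C approaches C_in exponentially: C(t) = C_in + (C₀ − C_in) e^(−t/τ).
C(101.4) = 0.3874 + (4.717 − 0.3874)·e^(−101.4/34.7346) = 0.3874 + (4.32960)·0.0539728 = 0.621081 mol/L.

0.6211 mol/L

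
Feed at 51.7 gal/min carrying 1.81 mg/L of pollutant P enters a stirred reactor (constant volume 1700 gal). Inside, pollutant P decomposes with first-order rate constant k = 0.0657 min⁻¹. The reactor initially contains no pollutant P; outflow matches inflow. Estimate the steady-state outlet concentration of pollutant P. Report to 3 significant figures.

0.573 mg/L

Accumulation = in − out − consumed: V dC/dt = Q C_in − Q C − k V C.
Steady state (dC/dt = 0): C_ss = Q C_in/(Q + kV) = C_in/(1 + kV/Q).
C_ss = 51.7·1.81/(51.7 + 0.0657·1700) = 93.577/163.39 = 0.57272 mg/L.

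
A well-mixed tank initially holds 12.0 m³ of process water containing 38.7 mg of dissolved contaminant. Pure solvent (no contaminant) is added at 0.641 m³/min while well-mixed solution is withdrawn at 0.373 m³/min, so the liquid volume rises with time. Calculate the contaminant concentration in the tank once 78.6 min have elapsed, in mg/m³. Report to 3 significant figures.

0.286 mg/m³

Let m(t) be the amount of contaminant. Volume: V(t) = V₀ + (Q_in − Q_out) t = 12.0 + 0.26800 t; V(78.6) = 33.065 m³.
Species balance (pure solvent in): dm/dt = −Q_out · m/V(t).
dm/m = −Q_out dt/(V₀ + 0.26800 t); integrating gives ln(m/m₀) = −(Q_out/(Q_in−Q_out)) ln(V/V₀).
m = m₀ (V₀/V)^(Q_out/(Q_in−Q_out)) = 38.7 × (12.0/33.065)^(1.3918) = 9.4420 mg.
C = m/V = 9.4420/33.065 = 0.28556 mg/m³.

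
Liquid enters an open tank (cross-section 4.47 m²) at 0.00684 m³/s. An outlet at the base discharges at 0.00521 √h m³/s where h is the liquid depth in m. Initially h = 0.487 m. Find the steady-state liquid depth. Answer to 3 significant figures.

1.72 m

Level balance: A dh/dt = 0.00684 − 0.00521 √h. Setting dh/dt = 0:
Q_in = 0.00521 √h_ss ⇒ √h_ss = 0.00684/0.00521 = 1.3129.
h_ss = 1.3129² = 1.7236 m. (Since h₀ = 0.487 m < h_ss, the level will rise toward this value.)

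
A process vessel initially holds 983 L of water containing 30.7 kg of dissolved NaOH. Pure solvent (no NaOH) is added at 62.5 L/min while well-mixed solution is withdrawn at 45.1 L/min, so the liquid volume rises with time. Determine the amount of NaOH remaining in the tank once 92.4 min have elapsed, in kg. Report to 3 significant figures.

2.49 kg

Let m(t) be the amount of NaOH. Volume: V(t) = V₀ + (Q_in − Q_out) t = 983 + 17.400 t; V(92.4) = 2590.8 L.
Solute balance: dm/dt = 0 − Q_out C = −Q_out m/V(t).
Separate: dm/m = −Q_out dt/V(t) ⇒ ln(m/m₀) = −(Q_out/(Q_in−Q_out)) ln(V/V₀).
m = m₀ (V₀/V)^(Q_out/(Q_in−Q_out)) = 30.7 × (983/2590.8)^(2.5920) = 2.4903 kg.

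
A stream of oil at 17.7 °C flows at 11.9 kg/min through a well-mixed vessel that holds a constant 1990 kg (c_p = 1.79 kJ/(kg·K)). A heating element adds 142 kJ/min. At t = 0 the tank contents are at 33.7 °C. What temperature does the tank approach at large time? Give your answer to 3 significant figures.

M c_p dT/dt = ṁ c_p (T_in − T) + Q̇.
At steady state dT/dt = 0 ⇒ T_ss = T_in + Q̇/(ṁ c_p) = 17.7 + 142/(11.9·1.79) = 24.366 °C.

24.4 °C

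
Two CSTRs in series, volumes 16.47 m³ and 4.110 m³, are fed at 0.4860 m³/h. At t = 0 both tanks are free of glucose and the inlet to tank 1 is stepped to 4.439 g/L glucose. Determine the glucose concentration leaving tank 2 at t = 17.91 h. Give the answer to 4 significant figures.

Each tank obeys Vᵢ dCᵢ/dt = Q(Cᵢ₋₁ − Cᵢ), so τᵢ = Vᵢ/Q.
τ₁ = 16.47/0.4860 = 33.8889 h; τ₂ = 4.110/0.4860 = 8.45679 h.
Tank 1: C₁ = C_in(1 − e^(−t/τ₁)). Tank 2 (τ₁ ≠ τ₂): C₂ = C_in[1 − (τ₁ e^(−t/τ₁) − τ₂ e^(−t/τ₂))/(τ₁ − τ₂)].
At t = 17.91: e^(−t/τ₁) = 0.589493, e^(−t/τ₂) = 0.120293.
C₂ = 4.439·[1 − (33.8889·0.589493 − 8.45679·0.120293)/(25.4321)] = 4.439·0.254486 = 1.12966 g/L.

1.130 g/L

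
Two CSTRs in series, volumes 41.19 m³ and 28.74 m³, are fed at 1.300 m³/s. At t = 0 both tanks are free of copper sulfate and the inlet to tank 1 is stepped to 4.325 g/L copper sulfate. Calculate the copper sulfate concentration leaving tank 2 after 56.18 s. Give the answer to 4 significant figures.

2.682 g/L

Species balance on tank i: dCᵢ/dt = (Cᵢ₋₁ − Cᵢ)/τᵢ with τᵢ = Vᵢ/Q.
τ₁ = 41.19/1.300 = 31.6846 s; τ₂ = 28.74/1.300 = 22.1077 s.
Tank 1: C₁ = C_in(1 − e^(−t/τ₁)). Tank 2 (τ₁ ≠ τ₂): C₂ = C_in[1 − (τ₁ e^(−t/τ₁) − τ₂ e^(−t/τ₂))/(τ₁ − τ₂)].
At t = 56.18: e^(−t/τ₁) = 0.169806, e^(−t/τ₂) = 0.0787721.
C₂ = 4.325·[1 − (31.6846·0.169806 − 22.1077·0.0787721)/(9.57692)] = 4.325·0.620049 = 2.68171 g/L.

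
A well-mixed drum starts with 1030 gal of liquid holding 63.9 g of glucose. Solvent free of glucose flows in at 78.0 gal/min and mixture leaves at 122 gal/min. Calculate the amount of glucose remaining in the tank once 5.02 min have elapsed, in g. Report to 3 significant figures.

32.7 g

Total volume: dV/dt = Q_in − Q_out = -44.000 gal/min, so V(t) = 1030 − 44.000 t and V(5.02) = 809.12 gal.
No glucose enters, so dm/dt = −Q_out · (m/V).
dm/m = −Q_out dt/(V₀ − 44.000 t); integrating gives ln(m/m₀) = −(Q_out/(Q_in−Q_out)) ln(V/V₀).
m = m₀ (V₀/V)^(Q_out/(Q_in−Q_out)) = 63.9 × (1030/809.12)^(-2.7727) = 32.723 g.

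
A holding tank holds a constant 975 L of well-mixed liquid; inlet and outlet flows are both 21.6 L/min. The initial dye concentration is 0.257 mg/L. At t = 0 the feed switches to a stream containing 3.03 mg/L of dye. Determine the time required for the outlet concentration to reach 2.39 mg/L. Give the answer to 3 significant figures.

66.2 min

Mass balance on the solute (V constant): V dC/dt = Q(C_in − C), so τ = V/Q = 45.139 min.
C(t) = C_in + (C₀ − C_in) e^(−t/τ). Set C = 2.39 and solve for t:
e^(−t/τ) = (C − C_in)/(C₀ − C_in) = (2.39 − 3.03)/(0.257 − 3.03) = 0.23080
t = −τ ln(…) = 45.139 × 1.4662 = 66.183 min.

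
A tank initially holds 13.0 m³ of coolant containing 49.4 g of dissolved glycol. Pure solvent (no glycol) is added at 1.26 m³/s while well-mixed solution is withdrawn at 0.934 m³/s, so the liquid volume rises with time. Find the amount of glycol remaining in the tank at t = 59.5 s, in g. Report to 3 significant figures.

Total volume: dV/dt = Q_in − Q_out = 0.32600 m³/s, so V(t) = 13.0 + 0.32600 t and V(59.5) = 32.397 m³.
Solute balance: dm/dt = 0 − Q_out C = −Q_out m/V(t).
Separate: dm/m = −Q_out dt/V(t) ⇒ ln(m/m₀) = −(Q_out/(Q_in−Q_out)) ln(V/V₀).
m = m₀ (V₀/V)^(Q_out/(Q_in−Q_out)) = 49.4 × (13.0/32.397)^(2.8650) = 3.6105 g.

3.61 g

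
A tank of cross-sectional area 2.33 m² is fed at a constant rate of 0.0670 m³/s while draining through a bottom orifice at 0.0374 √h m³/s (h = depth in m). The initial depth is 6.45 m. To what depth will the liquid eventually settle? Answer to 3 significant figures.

3.21 m

Level balance: A dh/dt = 0.0670 − 0.0374 √h. Setting dh/dt = 0:
Q_in = 0.0374 √h_ss ⇒ √h_ss = 0.0670/0.0374 = 1.7914.
h_ss = 1.7914² = 3.2093 m. (Since h₀ = 6.45 m > h_ss, the level will fall toward this value.)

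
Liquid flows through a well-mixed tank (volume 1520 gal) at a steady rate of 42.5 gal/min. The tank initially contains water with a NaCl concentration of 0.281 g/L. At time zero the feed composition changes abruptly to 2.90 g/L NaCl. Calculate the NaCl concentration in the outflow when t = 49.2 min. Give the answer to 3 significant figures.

Transient balance on the dissolved component: V dC/dt = Q(C_in − C).
Time constant τ = V/Q = 1520/42.5 = 35.765 min.
Integrating: C(t) = C_in + (C₀ − C_in) e^(−t/τ).
C(49.2) = 2.90 + (0.281 − 2.90)·e^(−49.2/35.765) = 2.90 + (-2.6190)·0.25267 = 2.2382 g/L.

2.24 g/L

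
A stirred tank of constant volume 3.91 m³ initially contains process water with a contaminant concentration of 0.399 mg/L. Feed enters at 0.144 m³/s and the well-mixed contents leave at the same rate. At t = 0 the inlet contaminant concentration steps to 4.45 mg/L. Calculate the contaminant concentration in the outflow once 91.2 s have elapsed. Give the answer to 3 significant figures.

Species balance on the tank: V dC/dt = Q(C_in − C).
Rewrite as dC/dt + C/τ = C_in/τ, τ = V/Q = 27.153 s.
C approaches C_in exponentially: C(t) = C_in + (C₀ − C_in) e^(−t/τ).
C(91.2) = 4.45 + (0.399 − 4.45)·e^(−91.2/27.153) = 4.45 + (-4.0510)·0.034778 = 4.3091 mg/L.

4.31 mg/L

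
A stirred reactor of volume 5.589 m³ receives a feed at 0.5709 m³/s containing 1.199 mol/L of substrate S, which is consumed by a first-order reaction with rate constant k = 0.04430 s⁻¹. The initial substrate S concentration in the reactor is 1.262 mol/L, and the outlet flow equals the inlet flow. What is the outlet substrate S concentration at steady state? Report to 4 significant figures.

Accumulation = in − out − consumed: V dC/dt = Q C_in − Q C − k V C.
At steady state: 0 = Q C_in − (Q + kV) C_ss, so C_ss = Q C_in/(Q + kV).
C_ss = 0.5709·1.199/(0.5709 + 0.04430·5.589) = 0.684509/0.818493 = 0.836304 mol/L.

0.8363 mol/L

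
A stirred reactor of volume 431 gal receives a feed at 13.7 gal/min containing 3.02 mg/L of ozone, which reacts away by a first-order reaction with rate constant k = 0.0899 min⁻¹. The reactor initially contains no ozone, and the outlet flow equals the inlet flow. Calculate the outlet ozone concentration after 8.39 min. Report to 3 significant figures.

Species balance: V dC/dt = Q C_in − Q C − k V C.
dC/dt = (Q/V) C_in − (Q/V + k) C; effective rate a = Q/V + k = 0.031787 + 0.0899 = 0.12169 min⁻¹.
C_ss = Q C_in/(Q + kV) = 0.78887 mg/L; C(t) = C_ss + (C₀ − C_ss) e^(−a t).
C(8.39) = 0.78887 + (-0.78887)·e^(−0.12169·8.39) = 0.78887 + (-0.78887)·0.36025 = 0.50468 mg/L.

0.505 mg/L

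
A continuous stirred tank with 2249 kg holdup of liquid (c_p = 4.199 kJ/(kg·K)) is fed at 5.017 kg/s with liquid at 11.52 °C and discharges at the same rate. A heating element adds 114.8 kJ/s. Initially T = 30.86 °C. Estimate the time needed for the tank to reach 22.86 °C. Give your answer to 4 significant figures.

384.6 s

Energy balance: M c_p dT/dt = ṁ c_p (T_in − T) + 114.8.
τ = M/ṁ = 448.276 s; T_ss = T_in + Q̇/(ṁ c_p) = 16.9694 °C.
T(t) = T_ss + (T₀ − T_ss) e^(−t/τ). Set T = 22.86:
e^(−t/τ) = (22.86 − 16.9694)/(30.86 − 16.9694) = 0.424069
t = −448.276 · ln(0.424069) = 384.557 s.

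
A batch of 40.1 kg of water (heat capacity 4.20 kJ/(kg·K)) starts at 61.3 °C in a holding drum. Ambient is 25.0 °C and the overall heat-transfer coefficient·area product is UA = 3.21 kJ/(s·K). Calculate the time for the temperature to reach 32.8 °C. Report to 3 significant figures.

80.7 s

M c_p dT/dt = −UA(T − T_amb).
τ = M c_p/UA = 52.467 s; T_ss = T_amb = 25.000 °C.
T(t) = T_ss + (T₀ − T_ss)e^(−t/τ); set T = 32.8:
t = −τ ln[(T − T_ss)/(T₀ − T_ss)] = −52.467 · ln(0.21488) = 80.679 s.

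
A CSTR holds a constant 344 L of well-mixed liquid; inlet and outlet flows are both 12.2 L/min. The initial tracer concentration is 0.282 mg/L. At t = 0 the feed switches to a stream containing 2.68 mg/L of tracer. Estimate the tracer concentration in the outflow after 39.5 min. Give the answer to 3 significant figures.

Unsteady species balance (constant V, well mixed): V dC/dt = Q(C_in − C).
Rewrite as dC/dt + C/τ = C_in/τ, τ = V/Q = 28.197 min.
Integrating: C(t) = C_in + (C₀ − C_in) e^(−t/τ).
C(39.5) = 2.68 + (0.282 − 2.68)·e^(−39.5/28.197) = 2.68 + (-2.3980)·0.24638 = 2.0892 mg/L.

2.09 mg/L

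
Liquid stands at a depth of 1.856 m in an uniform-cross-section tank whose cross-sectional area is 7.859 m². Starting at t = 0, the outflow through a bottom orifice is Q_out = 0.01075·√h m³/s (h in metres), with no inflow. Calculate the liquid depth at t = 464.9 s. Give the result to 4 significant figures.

Accumulation of liquid (constant cross-section A): A dh/dt = −0.01075 √h.
This is separable: 2 d(√h)/dt = −0.01075/A, so √h = √h₀ − (0.01075/(2A)) t.
√h = √1.856 − 0.01075·464.9/(2·7.859) = 1.36235 − 0.317959 = 1.04439.
h = 1.04439² = 1.09076 m.

1.091 m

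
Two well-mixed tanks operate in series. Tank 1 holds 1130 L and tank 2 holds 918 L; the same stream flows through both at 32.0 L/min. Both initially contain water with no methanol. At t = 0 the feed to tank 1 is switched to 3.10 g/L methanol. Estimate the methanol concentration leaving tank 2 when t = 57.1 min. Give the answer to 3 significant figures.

1.65 g/L

Species balance on tank i: dCᵢ/dt = (Cᵢ₋₁ − Cᵢ)/τᵢ with τᵢ = Vᵢ/Q.
τ₁ = 1130/32.0 = 35.312 min; τ₂ = 918/32.0 = 28.688 min.
Solving the cascade with C₁(0)=C₂(0)=0 gives C₂(t) = C_in[1 − (τ₁ e^(−t/τ₁) − τ₂ e^(−t/τ₂))/(τ₁ − τ₂)].
At t = 57.1: e^(−t/τ₁) = 0.19850, e^(−t/τ₂) = 0.13664.
C₂ = 3.10·[1 − (35.312·0.19850 − 28.688·0.13664)/(6.6250)] = 3.10·0.53366 = 1.6543 g/L.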